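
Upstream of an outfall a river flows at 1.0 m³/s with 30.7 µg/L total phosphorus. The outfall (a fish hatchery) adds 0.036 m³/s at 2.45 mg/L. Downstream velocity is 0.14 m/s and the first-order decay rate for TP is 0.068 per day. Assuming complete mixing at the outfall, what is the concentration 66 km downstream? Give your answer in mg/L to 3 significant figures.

0.0792 mg/L

30.7 µg/L = 0.0307 mg/L.
After complete mixing, C₀ = (0.036·2.45 + 1·0.0307) / 1.036 = 0.1148 mg/L.
Travel time t = 6.6e+04 m / 0.14 m/s = 4.714e+05 s = 5.456 d.
C = 0.1148·exp(−0.068·5.456) = 0.1148·0.69 = 0.07919 mg/L.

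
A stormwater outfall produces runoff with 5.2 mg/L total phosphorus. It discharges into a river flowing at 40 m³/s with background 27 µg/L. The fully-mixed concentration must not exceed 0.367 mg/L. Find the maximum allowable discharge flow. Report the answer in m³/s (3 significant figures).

2.81 m³/s

27 µg/L = 0.027 mg/L.
Mass balance at complete mixing: C_std·(Q_w + Q_r) = Q_w·C_e + Q_r·C_b.
Rearranging, Q_w = Q_r·(C_std − C_b)/(C_e − C_std) = 40·(0.367 − 0.027) / (5.2 − 0.367) = 2.814 m³/s.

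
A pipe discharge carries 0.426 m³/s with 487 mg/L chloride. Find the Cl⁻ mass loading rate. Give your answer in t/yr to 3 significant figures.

Mass flux = Q·C = 0.426 m³/s × 487 g/m³ = 207.5 g/s.
= 207.5 g/s × 31.56 = 6547 t/yr.

6550 t/yr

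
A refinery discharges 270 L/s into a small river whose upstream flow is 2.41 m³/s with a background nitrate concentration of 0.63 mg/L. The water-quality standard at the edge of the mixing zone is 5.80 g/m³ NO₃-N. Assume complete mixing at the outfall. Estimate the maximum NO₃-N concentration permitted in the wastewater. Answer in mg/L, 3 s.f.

51.9 mg/L

270 L/s = 0.27 m³/s.
Mass balance: 5.8·2.68 = 0.27·Cₑ + 2.41·0.63.
Cₑ = (15.54 − 1.518) / 0.27 = 51.95 mg/L.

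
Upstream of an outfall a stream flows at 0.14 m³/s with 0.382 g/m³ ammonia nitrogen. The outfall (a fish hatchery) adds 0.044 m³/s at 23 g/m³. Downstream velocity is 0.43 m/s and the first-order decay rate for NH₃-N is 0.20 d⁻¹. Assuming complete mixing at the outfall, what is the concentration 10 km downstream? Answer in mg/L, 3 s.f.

5.49 mg/L

After complete mixing, C₀ = (0.044·23 + 0.14·0.382) / 0.184 = 5.791 mg/L.
Travel time t = 1e+04 m / 0.43 m/s = 2.326e+04 s = 0.2692 d.
C = 5.791·exp(−0.20·0.2692) = 5.791·0.9476 = 5.487 mg/L.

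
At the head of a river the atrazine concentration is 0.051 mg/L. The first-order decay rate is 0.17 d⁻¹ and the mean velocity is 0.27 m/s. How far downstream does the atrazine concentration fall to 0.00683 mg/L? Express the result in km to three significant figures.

From C = C₀·e^(−kt), t = ln(C₀/C)/k = ln(0.051/0.00683)/0.17 = 2.011/0.17 = 11.83 d.
Distance = v·t = 0.27 m/s × 1.022e+06 s = 2.759e+05 m = 275.9 km.

276 km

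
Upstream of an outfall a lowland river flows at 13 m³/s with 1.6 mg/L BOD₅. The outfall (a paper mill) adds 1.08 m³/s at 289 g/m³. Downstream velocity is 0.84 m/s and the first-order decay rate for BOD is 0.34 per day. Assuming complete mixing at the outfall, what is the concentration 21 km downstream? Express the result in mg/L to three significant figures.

21.4 mg/L

After complete mixing, C₀ = (1.08·289 + 13·1.6) / 14.08 = 23.64 mg/L.
Travel time t = 2.1e+04 m / 0.84 m/s = 2.5e+04 s = 0.2894 d.
C = 23.64·exp(−0.34·0.2894) = 23.64·0.9063 = 21.43 mg/L.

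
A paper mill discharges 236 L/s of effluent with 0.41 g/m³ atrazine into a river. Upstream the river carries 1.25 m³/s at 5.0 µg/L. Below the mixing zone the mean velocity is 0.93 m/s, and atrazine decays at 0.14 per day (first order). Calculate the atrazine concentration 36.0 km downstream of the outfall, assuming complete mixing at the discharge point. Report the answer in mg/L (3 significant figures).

0.0651 mg/L

236 L/s = 0.236 m³/s.
5.0 µg/L = 0.005 mg/L.
After complete mixing, C₀ = (0.236·0.41 + 1.25·0.005) / 1.486 = 0.06932 mg/L.
Travel time t = 3.6e+04 m / 0.93 m/s = 3.871e+04 s = 0.448 d.
C = 0.06932·exp(−0.14·0.448) = 0.06932·0.9392 = 0.06511 mg/L.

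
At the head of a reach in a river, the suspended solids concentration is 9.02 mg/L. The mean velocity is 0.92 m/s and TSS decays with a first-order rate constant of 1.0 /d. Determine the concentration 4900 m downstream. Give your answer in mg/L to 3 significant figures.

Travel time t = 4900 m / 0.92 m/s = 4900/0.92 = 5326 s = 0.06164 d.
First-order decay: C = 9.02·exp(−1.0·0.06164) = 9.02·0.9402 = 8.481 mg/L.

8.48 mg/L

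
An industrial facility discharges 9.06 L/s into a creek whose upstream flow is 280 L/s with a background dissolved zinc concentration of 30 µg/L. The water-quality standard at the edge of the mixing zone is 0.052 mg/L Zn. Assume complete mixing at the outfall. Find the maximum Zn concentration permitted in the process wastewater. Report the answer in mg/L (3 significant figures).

9.06 L/s = 0.00906 m³/s.
280 L/s = 0.28 m³/s.
30 µg/L = 0.03 mg/L.
Mass balance: 0.052·0.2891 = 0.00906·Cₑ + 0.28·0.03.
Cₑ = (0.01503 − 0.0084) / 0.00906 = 0.7319 mg/L.

0.732 mg/L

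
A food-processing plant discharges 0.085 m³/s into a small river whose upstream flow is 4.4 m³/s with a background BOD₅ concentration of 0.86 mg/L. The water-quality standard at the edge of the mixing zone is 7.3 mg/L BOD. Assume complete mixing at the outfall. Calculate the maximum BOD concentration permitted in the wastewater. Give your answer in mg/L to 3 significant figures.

Mass balance: 7.3·4.485 = 0.085·Cₑ + 4.4·0.86.
Cₑ = (32.74 − 3.784) / 0.085 = 340.7 mg/L.

341 mg/L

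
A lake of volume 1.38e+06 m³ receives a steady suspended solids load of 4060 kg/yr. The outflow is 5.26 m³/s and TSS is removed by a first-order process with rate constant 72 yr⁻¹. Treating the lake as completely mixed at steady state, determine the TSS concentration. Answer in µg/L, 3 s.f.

15.3 µg/L

Outflow Q = 5.26 m³/s × 3.156e+07 s/yr = 1.66e+08 m³/yr.
Steady-state CSTR mass balance: W = Q·C + k·V·C, so C = W/(Q + kV).
Q + kV = 1.66e+08 + 72·1.38e+06 = 2.654e+08 m³/yr.
C = 4060/2.654e+08 = 1.53e-05 kg/m³ = 0.0153 mg/L = 15.3 µg/L.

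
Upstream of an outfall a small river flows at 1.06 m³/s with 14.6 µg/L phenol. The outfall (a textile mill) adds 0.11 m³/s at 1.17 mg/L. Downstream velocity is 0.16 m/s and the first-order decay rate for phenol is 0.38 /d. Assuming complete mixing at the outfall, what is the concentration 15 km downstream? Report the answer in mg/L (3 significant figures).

14.6 µg/L = 0.0146 mg/L.
After complete mixing, C₀ = (0.11·1.17 + 1.06·0.0146) / 1.17 = 0.1232 mg/L.
Travel time t = 1.5e+04 m / 0.16 m/s = 9.375e+04 s = 1.085 d.
C = 0.1232·exp(−0.38·1.085) = 0.1232·0.6621 = 0.08159 mg/L.

0.0816 mg/L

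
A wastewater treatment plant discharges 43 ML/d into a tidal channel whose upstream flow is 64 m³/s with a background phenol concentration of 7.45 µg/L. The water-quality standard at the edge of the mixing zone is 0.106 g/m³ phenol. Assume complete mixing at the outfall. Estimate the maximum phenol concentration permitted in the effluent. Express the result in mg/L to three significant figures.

43 ML/d = 0.4977 m³/s.
7.45 µg/L = 0.00745 mg/L.
Mass balance: 0.106·64.5 = 0.4977·Cₑ + 64·0.00745.
Cₑ = (6.837 − 0.4768) / 0.4977 = 12.78 mg/L.

12.8 mg/L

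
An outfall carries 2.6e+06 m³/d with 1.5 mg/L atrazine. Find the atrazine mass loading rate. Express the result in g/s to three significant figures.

45.1 g/s

2.6e+06 m³/d = 30.09 m³/s.
Mass flux = Q·C = 30.09 m³/s × 1.5 g/m³ = 45.14 g/s.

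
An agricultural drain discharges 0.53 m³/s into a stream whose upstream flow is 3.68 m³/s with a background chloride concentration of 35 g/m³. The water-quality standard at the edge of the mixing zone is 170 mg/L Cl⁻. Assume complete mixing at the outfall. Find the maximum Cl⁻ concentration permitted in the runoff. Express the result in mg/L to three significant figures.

1110 mg/L

Mass balance: 170·4.21 = 0.53·Cₑ + 3.68·35.
Cₑ = (715.7 − 128.8) / 0.53 = 1107 mg/L.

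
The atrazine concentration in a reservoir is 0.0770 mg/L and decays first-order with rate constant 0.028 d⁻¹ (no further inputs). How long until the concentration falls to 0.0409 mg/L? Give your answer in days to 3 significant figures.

22.6 d

t = ln(C₀/C)/k = ln(0.0770/0.0409)/0.028 = 0.6327/0.028 = 22.6 d.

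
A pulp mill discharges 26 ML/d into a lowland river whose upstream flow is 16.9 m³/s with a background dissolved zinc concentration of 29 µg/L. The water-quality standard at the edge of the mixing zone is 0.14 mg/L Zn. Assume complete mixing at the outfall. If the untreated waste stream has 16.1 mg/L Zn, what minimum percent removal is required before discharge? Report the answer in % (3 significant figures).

60.4 %

26 ML/d = 0.3009 m³/s.
29 µg/L = 0.029 mg/L.
Mass balance: 0.14·17.2 = 0.3009·Cₑ + 16.9·0.029.
Cₑ = (2.408 − 0.4901) / 0.3009 = 6.374 mg/L.
Required removal = 1 − 6.374/16.1 = 60.41 %.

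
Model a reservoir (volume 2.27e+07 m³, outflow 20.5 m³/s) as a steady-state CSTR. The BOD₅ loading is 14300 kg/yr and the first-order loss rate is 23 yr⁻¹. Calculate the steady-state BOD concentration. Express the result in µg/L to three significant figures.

12.2 µg/L

Outflow Q = 20.5 m³/s × 3.156e+07 s/yr = 6.469e+08 m³/yr.
Steady-state CSTR mass balance: W = Q·C + k·V·C, so C = W/(Q + kV).
Q + kV = 6.469e+08 + 23·2.27e+07 = 1.169e+09 m³/yr.
C = 14300/1.169e+09 = 1.223e-05 kg/m³ = 0.01223 mg/L = 12.23 µg/L.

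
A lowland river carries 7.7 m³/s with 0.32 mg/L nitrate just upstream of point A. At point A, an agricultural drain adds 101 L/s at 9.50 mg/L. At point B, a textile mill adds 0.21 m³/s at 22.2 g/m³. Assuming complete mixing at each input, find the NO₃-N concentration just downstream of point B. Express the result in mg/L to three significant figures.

101 L/s = 0.101 m³/s.
After input A: C = (7.7·0.32 + 0.101·9.5) / 7.801 = 0.4389 mg/L.
After input B: C = (7.801·0.4389 + 0.21·22.2) / 8.011 = 1.009 mg/L.

1.01 mg/L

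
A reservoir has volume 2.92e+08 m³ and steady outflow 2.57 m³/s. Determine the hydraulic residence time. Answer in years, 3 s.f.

3.60 yr

Q = 2.57 m³/s × 3.156e+07 s/yr = 8.11e+07 m³/yr.
Hydraulic residence time τ = V/Q = 2.92e+08/8.11e+07 = 3.6 yr.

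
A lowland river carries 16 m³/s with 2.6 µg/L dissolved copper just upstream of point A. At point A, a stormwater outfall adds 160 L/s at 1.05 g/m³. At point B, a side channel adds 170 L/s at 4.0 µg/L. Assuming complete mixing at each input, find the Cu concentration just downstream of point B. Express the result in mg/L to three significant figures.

2.6 µg/L = 0.0026 mg/L.
160 L/s = 0.16 m³/s.
After input A: C = (16·0.0026 + 0.16·1.05) / 16.16 = 0.01297 mg/L.
170 L/s = 0.17 m³/s.
4.0 µg/L = 0.004 mg/L.
After input B: C = (16.16·0.01297 + 0.17·0.004) / 16.33 = 0.01288 mg/L.

0.0129 mg/L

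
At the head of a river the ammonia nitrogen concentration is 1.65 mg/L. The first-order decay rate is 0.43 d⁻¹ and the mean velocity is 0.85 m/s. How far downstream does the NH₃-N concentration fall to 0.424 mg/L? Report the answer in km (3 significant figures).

From C = C₀·e^(−kt), t = ln(C₀/C)/k = ln(1.65/0.424)/0.43 = 1.359/0.43 = 3.16 d.
Distance = v·t = 0.85 m/s × 2.73e+05 s = 2.321e+05 m = 232.1 km.

232 km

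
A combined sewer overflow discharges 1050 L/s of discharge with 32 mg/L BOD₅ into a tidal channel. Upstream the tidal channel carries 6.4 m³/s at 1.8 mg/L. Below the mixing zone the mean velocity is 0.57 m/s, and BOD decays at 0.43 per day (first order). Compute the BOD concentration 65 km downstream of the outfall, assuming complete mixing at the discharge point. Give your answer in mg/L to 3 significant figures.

3.43 mg/L

1050 L/s = 1.05 m³/s.
After complete mixing, C₀ = (1.05·32 + 6.4·1.8) / 7.45 = 6.056 mg/L.
Travel time t = 6.5e+04 m / 0.57 m/s = 1.14e+05 s = 1.32 d.
C = 6.056·exp(−0.43·1.32) = 6.056·0.5669 = 3.433 mg/L.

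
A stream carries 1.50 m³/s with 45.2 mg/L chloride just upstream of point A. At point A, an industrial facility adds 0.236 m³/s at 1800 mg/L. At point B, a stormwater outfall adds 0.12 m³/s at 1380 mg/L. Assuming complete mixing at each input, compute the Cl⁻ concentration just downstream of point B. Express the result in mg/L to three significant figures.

355 mg/L

After input A: C = (1.5·45.2 + 0.236·1800) / 1.736 = 283.8 mg/L.
After input B: C = (1.736·283.8 + 0.12·1380) / 1.856 = 354.6 mg/L.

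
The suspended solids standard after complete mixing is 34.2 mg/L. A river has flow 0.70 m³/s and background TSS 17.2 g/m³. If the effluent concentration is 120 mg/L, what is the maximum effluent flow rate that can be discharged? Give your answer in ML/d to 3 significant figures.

12.0 ML/d

Mass balance at complete mixing: C_std·(Q_w + Q_r) = Q_w·C_e + Q_r·C_b.
Rearranging, Q_w = Q_r·(C_std − C_b)/(C_e − C_std) = 0.70·(34.2 − 17.2) / (120 − 34.2) = 0.1387 m³/s.
= 11.98 ML/d.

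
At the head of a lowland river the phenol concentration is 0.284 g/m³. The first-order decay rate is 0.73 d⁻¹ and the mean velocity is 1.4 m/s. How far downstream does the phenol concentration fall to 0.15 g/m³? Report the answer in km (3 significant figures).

From C = C₀·e^(−kt), t = ln(C₀/C)/k = ln(0.284/0.15)/0.73 = 0.6383/0.73 = 0.8744 d.
Distance = v·t = 1.4 m/s × 7.555e+04 s = 1.058e+05 m = 105.8 km.

106 km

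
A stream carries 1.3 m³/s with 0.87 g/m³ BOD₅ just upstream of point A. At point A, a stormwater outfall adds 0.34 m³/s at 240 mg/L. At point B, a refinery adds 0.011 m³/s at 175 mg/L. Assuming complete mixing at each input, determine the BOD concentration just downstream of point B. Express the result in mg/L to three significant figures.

51.3 mg/L

After input A: C = (1.3·0.87 + 0.34·240) / 1.64 = 50.45 mg/L.
After input B: C = (1.64·50.45 + 0.011·175) / 1.651 = 51.28 mg/L.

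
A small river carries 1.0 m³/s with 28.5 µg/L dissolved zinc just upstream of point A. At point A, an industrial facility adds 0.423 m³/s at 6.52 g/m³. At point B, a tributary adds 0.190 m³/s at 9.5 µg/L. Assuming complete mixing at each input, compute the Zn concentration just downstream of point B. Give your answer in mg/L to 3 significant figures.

28.5 µg/L = 0.0285 mg/L.
After input A: C = (1·0.0285 + 0.423·6.52) / 1.423 = 1.958 mg/L.
9.5 µg/L = 0.0095 mg/L.
After input B: C = (1.423·1.958 + 0.19·0.0095) / 1.613 = 1.729 mg/L.

1.73 mg/L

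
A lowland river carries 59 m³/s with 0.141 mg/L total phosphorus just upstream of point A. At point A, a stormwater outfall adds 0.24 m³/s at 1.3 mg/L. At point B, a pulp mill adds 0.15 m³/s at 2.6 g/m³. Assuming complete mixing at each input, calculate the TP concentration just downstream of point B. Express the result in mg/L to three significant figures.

After input A: C = (59·0.141 + 0.24·1.3) / 59.24 = 0.1457 mg/L.
After input B: C = (59.24·0.1457 + 0.15·2.6) / 59.39 = 0.1519 mg/L.

0.152 mg/L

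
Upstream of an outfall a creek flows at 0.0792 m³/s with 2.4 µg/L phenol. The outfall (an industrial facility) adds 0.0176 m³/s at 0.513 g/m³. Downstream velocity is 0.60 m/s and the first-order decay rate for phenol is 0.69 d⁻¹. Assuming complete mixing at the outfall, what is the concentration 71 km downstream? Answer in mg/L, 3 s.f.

0.0370 mg/L

2.4 µg/L = 0.0024 mg/L.
After complete mixing, C₀ = (0.0176·0.513 + 0.0792·0.0024) / 0.0968 = 0.09524 mg/L.
Travel time t = 7.1e+04 m / 0.60 m/s = 1.183e+05 s = 1.37 d.
C = 0.09524·exp(−0.69·1.37) = 0.09524·0.3887 = 0.03702 mg/L.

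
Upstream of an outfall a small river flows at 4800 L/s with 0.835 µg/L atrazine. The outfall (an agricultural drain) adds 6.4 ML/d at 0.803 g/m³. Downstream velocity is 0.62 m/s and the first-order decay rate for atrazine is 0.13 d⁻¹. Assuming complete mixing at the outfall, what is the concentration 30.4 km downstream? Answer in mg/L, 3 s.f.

0.0121 mg/L

6.4 ML/d = 0.07407 m³/s.
4800 L/s = 4.8 m³/s.
0.835 µg/L = 0.000835 mg/L.
After complete mixing, C₀ = (0.07407·0.803 + 4.8·0.000835) / 4.874 = 0.01303 mg/L.
Travel time t = 3.04e+04 m / 0.62 m/s = 4.903e+04 s = 0.5675 d.
C = 0.01303·exp(−0.13·0.5675) = 0.01303·0.9289 = 0.0121 mg/L.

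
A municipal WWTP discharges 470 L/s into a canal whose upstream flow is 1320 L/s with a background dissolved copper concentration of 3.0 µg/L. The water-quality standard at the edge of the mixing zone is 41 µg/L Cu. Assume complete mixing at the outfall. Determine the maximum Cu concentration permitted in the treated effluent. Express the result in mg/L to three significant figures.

470 L/s = 0.47 m³/s.
1320 L/s = 1.32 m³/s.
3.0 µg/L = 0.003 mg/L.
41 µg/L = 0.041 mg/L.
Mass balance: 0.041·1.79 = 0.47·Cₑ + 1.32·0.003.
Cₑ = (0.07339 − 0.00396) / 0.47 = 0.1477 mg/L.

0.148 mg/L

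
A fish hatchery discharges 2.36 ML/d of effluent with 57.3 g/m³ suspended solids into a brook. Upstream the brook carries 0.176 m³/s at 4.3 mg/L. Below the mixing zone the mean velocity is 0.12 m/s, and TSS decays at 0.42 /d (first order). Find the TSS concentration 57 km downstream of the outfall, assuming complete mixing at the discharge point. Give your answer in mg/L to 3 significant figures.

2.36 ML/d = 0.02731 m³/s.
After complete mixing, C₀ = (0.02731·57.3 + 0.176·4.3) / 0.2033 = 11.42 mg/L.
Travel time t = 5.7e+04 m / 0.12 m/s = 4.75e+05 s = 5.498 d.
C = 11.42·exp(−0.42·5.498) = 11.42·0.09936 = 1.135 mg/L.

1.13 mg/L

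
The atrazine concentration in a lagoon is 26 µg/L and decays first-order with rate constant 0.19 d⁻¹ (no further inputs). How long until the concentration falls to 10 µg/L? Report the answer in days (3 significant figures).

t = ln(C₀/C)/k = ln(26/10)/0.19 = 0.9555/0.19 = 5.029 d.

5.03 d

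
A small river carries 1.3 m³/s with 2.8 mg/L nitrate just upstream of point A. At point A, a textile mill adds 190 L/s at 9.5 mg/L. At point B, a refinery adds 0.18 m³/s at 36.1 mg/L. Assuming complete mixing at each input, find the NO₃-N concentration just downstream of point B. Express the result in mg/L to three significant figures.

7.15 mg/L

190 L/s = 0.19 m³/s.
After input A: C = (1.3·2.8 + 0.19·9.5) / 1.49 = 3.654 mg/L.
After input B: C = (1.49·3.654 + 0.18·36.1) / 1.67 = 7.151 mg/L.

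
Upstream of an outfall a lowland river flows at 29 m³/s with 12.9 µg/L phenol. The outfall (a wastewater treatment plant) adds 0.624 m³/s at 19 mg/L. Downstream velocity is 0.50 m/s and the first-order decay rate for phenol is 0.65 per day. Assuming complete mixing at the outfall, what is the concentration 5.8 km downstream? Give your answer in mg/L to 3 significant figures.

12.9 µg/L = 0.0129 mg/L.
After complete mixing, C₀ = (0.624·19 + 29·0.0129) / 29.62 = 0.4128 mg/L.
Travel time t = 5800 m / 0.50 m/s = 1.16e+04 s = 0.1343 d.
C = 0.4128·exp(−0.65·0.1343) = 0.4128·0.9164 = 0.3783 mg/L.

0.378 mg/L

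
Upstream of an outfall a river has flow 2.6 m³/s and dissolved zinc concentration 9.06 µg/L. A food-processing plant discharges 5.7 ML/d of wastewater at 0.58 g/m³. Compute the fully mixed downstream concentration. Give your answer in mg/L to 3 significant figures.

0.0232 mg/L

5.7 ML/d = 0.06597 m³/s.
9.06 µg/L = 0.00906 mg/L.
Conservation of mass across the mixing zone: C = (0.06597·0.58 + 2.6·0.00906) / (0.06597 + 2.6) = 0.06182/2.666 = 0.02319 mg/L.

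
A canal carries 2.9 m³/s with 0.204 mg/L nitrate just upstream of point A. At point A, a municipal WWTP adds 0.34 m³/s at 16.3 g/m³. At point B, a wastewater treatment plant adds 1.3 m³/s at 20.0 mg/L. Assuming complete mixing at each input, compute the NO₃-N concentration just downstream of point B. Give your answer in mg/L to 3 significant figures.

After input A: C = (2.9·0.204 + 0.34·16.3) / 3.24 = 1.893 mg/L.
After input B: C = (3.24·1.893 + 1.3·20) / 4.54 = 7.078 mg/L.

7.08 mg/L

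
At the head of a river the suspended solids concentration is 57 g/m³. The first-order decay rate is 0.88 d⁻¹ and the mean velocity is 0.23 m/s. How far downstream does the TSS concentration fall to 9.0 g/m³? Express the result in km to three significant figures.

41.7 km

From C = C₀·e^(−kt), t = ln(C₀/C)/k = ln(57/9.0)/0.88 = 1.846/0.88 = 2.098 d.
Distance = v·t = 0.23 m/s × 1.812e+05 s = 4.168e+04 m = 41.68 km.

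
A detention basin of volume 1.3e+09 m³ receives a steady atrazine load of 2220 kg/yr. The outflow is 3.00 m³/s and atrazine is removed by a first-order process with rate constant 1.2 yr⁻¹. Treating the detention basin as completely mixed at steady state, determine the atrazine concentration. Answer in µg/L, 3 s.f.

1.34 µg/L

Outflow Q = 3.00 m³/s × 3.156e+07 s/yr = 9.467e+07 m³/yr.
Steady-state CSTR mass balance: W = Q·C + k·V·C, so C = W/(Q + kV).
Q + kV = 9.467e+07 + 1.2·1.3e+09 = 1.655e+09 m³/yr.
C = 2220/1.655e+09 = 1.342e-06 kg/m³ = 0.001342 mg/L = 1.342 µg/L.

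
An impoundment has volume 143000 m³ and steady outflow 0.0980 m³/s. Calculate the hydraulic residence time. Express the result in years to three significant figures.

Q = 0.0980 m³/s × 3.156e+07 s/yr = 3.093e+06 m³/yr.
Hydraulic residence time τ = V/Q = 143000/3.093e+06 = 0.04624 yr.

0.0462 yr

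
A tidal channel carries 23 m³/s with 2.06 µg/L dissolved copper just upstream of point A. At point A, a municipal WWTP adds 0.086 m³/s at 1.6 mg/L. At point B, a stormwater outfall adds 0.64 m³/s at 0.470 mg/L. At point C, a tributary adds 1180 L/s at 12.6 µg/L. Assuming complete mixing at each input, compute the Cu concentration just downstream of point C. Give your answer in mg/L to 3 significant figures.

2.06 µg/L = 0.00206 mg/L.
After input A: C = (23·0.00206 + 0.086·1.6) / 23.09 = 0.008013 mg/L.
After input B: C = (23.09·0.008013 + 0.64·0.47) / 23.73 = 0.02047 mg/L.
1180 L/s = 1.18 m³/s.
12.6 µg/L = 0.0126 mg/L.
After input C: C = (23.73·0.02047 + 1.18·0.0126) / 24.91 = 0.0201 mg/L.

0.0201 mg/L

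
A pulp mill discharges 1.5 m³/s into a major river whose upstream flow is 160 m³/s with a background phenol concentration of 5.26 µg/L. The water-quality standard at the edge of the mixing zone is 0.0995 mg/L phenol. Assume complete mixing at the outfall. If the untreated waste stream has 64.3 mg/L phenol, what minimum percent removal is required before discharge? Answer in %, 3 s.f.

84.2 %

5.26 µg/L = 0.00526 mg/L.
Mass balance: 0.0995·161.5 = 1.5·Cₑ + 160·0.00526.
Cₑ = (16.07 − 0.8416) / 1.5 = 10.15 mg/L.
Required removal = 1 − 10.15/64.3 = 84.21 %.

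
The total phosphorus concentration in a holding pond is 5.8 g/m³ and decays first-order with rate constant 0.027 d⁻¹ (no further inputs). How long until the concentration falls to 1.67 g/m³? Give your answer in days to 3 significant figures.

46.1 d

t = ln(C₀/C)/k = ln(5.8/1.67)/0.027 = 1.245/0.027 = 46.11 d.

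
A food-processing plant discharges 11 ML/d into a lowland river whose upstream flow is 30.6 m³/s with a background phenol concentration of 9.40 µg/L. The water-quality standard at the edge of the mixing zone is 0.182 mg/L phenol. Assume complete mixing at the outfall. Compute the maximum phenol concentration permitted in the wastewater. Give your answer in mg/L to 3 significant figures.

41.7 mg/L

11 ML/d = 0.1273 m³/s.
9.40 µg/L = 0.0094 mg/L.
Mass balance: 0.182·30.73 = 0.1273·Cₑ + 30.6·0.0094.
Cₑ = (5.592 − 0.2876) / 0.1273 = 41.67 mg/L.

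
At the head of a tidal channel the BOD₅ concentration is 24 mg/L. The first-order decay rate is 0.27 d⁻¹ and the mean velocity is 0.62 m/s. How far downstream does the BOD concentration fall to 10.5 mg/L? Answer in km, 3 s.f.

164 km

From C = C₀·e^(−kt), t = ln(C₀/C)/k = ln(24/10.5)/0.27 = 0.8267/0.27 = 3.062 d.
Distance = v·t = 0.62 m/s × 2.645e+05 s = 1.64e+05 m = 164 km.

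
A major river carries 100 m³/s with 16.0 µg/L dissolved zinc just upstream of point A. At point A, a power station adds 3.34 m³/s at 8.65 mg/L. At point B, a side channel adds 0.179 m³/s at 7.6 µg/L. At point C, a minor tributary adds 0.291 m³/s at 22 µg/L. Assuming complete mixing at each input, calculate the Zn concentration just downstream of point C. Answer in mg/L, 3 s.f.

16.0 µg/L = 0.016 mg/L.
After input A: C = (100·0.016 + 3.34·8.65) / 103.3 = 0.2951 mg/L.
7.6 µg/L = 0.0076 mg/L.
After input B: C = (103.3·0.2951 + 0.179·0.0076) / 103.5 = 0.2946 mg/L.
22 µg/L = 0.022 mg/L.
After input C: C = (103.5·0.2946 + 0.291·0.022) / 103.8 = 0.2938 mg/L.

0.294 mg/L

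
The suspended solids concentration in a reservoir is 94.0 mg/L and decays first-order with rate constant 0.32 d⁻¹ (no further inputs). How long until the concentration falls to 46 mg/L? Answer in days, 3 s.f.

t = ln(C₀/C)/k = ln(94.0/46)/0.32 = 0.7147/0.32 = 2.233 d.

2.23 d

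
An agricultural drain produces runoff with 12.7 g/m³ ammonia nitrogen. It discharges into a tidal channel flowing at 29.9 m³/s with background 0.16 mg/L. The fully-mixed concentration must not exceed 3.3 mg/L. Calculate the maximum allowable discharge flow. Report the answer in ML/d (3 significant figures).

Mass balance at complete mixing: C_std·(Q_w + Q_r) = Q_w·C_e + Q_r·C_b.
Rearranging, Q_w = Q_r·(C_std − C_b)/(C_e − C_std) = 29.9·(3.3 − 0.16) / (12.7 − 3.3) = 9.988 m³/s.
= 863 ML/d.

863 ML/d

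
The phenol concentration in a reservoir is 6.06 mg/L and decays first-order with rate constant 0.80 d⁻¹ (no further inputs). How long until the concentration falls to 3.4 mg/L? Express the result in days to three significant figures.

0.722 d

t = ln(C₀/C)/k = ln(6.06/3.4)/0.80 = 0.5779/0.80 = 0.7224 d.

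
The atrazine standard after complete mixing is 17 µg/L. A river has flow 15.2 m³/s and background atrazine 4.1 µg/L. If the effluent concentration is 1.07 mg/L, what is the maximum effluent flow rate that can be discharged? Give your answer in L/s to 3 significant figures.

186 L/s

4.1 µg/L = 0.0041 mg/L.
17 µg/L = 0.017 mg/L.
Mass balance at complete mixing: C_std·(Q_w + Q_r) = Q_w·C_e + Q_r·C_b.
Rearranging, Q_w = Q_r·(C_std − C_b)/(C_e − C_std) = 15.2·(0.017 − 0.0041) / (1.07 − 0.017) = 0.1862 m³/s.
= 186.2 L/s.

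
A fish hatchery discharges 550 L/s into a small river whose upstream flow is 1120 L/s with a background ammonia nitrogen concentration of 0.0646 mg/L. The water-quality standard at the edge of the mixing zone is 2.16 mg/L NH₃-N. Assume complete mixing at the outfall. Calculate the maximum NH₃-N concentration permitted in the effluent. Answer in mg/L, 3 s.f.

550 L/s = 0.55 m³/s.
1120 L/s = 1.12 m³/s.
Mass balance: 2.16·1.67 = 0.55·Cₑ + 1.12·0.0646.
Cₑ = (3.607 − 0.07235) / 0.55 = 6.427 mg/L.

6.43 mg/L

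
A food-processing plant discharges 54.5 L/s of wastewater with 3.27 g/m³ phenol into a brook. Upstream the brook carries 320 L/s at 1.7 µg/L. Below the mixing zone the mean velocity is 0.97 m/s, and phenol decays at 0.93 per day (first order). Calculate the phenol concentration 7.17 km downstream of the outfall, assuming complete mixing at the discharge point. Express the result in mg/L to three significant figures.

0.441 mg/L

54.5 L/s = 0.0545 m³/s.
320 L/s = 0.32 m³/s.
1.7 µg/L = 0.0017 mg/L.
After complete mixing, C₀ = (0.0545·3.27 + 0.32·0.0017) / 0.3745 = 0.4773 mg/L.
Travel time t = 7170 m / 0.97 m/s = 7392 s = 0.08555 d.
C = 0.4773·exp(−0.93·0.08555) = 0.4773·0.9235 = 0.4408 mg/L.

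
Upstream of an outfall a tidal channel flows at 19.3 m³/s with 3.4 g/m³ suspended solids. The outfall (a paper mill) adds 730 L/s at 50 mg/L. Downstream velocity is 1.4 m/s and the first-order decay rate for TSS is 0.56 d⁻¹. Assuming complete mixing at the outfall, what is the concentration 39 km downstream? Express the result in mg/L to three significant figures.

730 L/s = 0.73 m³/s.
After complete mixing, C₀ = (0.73·50 + 19.3·3.4) / 20.03 = 5.098 mg/L.
Travel time t = 3.9e+04 m / 1.4 m/s = 2.786e+04 s = 0.3224 d.
C = 5.098·exp(−0.56·0.3224) = 5.098·0.8348 = 4.256 mg/L.

4.26 mg/L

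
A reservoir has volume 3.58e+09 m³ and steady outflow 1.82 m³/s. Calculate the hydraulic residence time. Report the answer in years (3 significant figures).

62.3 yr

Q = 1.82 m³/s × 3.156e+07 s/yr = 5.743e+07 m³/yr.
Hydraulic residence time τ = V/Q = 3.58e+09/5.743e+07 = 62.33 yr.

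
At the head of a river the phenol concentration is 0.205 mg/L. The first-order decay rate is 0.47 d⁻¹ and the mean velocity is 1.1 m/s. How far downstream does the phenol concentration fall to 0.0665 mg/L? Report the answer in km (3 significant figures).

228 km

From C = C₀·e^(−kt), t = ln(C₀/C)/k = ln(0.205/0.0665)/0.47 = 1.126/0.47 = 2.395 d.
Distance = v·t = 1.1 m/s × 2.07e+05 s = 2.277e+05 m = 227.7 km.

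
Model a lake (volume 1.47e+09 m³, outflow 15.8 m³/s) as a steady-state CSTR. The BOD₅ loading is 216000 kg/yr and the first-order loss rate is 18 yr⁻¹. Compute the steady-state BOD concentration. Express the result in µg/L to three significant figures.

8.01 µg/L

Outflow Q = 15.8 m³/s × 3.156e+07 s/yr = 4.986e+08 m³/yr.
Steady-state CSTR mass balance: W = Q·C + k·V·C, so C = W/(Q + kV).
Q + kV = 4.986e+08 + 18·1.47e+09 = 2.696e+10 m³/yr.
C = 216000/2.696e+10 = 8.012e-06 kg/m³ = 0.008012 mg/L = 8.012 µg/L.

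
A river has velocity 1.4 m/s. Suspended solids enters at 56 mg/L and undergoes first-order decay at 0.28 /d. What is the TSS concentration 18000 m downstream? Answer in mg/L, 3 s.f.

53.7 mg/L

Travel time t = 18000 m / 1.4 m/s = 1.8e+04/1.4 = 1.286e+04 s = 0.1488 d.
First-order decay: C = 56·exp(−0.28·0.1488) = 56·0.9592 = 53.71 mg/L.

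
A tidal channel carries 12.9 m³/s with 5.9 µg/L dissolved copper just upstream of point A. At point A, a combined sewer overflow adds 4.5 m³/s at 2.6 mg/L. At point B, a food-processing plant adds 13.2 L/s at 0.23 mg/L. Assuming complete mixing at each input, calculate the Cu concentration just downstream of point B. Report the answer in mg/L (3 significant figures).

5.9 µg/L = 0.0059 mg/L.
After input A: C = (12.9·0.0059 + 4.5·2.6) / 17.4 = 0.6768 mg/L.
13.2 L/s = 0.0132 m³/s.
After input B: C = (17.4·0.6768 + 0.0132·0.23) / 17.41 = 0.6764 mg/L.

0.676 mg/L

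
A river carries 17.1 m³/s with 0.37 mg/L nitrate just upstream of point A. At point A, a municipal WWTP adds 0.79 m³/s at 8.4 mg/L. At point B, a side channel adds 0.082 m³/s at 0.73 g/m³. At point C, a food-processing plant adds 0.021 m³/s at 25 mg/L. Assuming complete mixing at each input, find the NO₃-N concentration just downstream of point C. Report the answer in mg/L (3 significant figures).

0.753 mg/L

After input A: C = (17.1·0.37 + 0.79·8.4) / 17.89 = 0.7246 mg/L.
After input B: C = (17.89·0.7246 + 0.082·0.73) / 17.97 = 0.7246 mg/L.
After input C: C = (17.97·0.7246 + 0.021·25) / 17.99 = 0.753 mg/L.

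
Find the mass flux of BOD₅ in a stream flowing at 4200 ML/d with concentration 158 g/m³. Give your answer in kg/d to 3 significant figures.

4200 ML/d = 48.61 m³/s.
Mass flux = Q·C = 48.61 m³/s × 158 g/m³ = 7681 g/s.
= 7681 g/s × 86.4 = 6.636e+05 kg/d.

664000 kg/d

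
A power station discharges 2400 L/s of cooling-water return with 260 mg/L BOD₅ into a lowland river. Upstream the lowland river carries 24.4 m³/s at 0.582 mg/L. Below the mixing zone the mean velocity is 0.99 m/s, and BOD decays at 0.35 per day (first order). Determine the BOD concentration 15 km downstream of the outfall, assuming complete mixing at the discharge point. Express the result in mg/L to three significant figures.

2400 L/s = 2.4 m³/s.
After complete mixing, C₀ = (2.4·260 + 24.4·0.582) / 26.8 = 23.81 mg/L.
Travel time t = 1.5e+04 m / 0.99 m/s = 1.515e+04 s = 0.1754 d.
C = 23.81·exp(−0.35·0.1754) = 23.81·0.9405 = 22.4 mg/L.

22.4 mg/L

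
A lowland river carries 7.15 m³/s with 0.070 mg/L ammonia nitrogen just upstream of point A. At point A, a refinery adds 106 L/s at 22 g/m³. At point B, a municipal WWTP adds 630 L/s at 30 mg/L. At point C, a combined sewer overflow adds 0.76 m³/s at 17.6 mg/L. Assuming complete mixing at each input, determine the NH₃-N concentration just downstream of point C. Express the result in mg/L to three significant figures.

106 L/s = 0.106 m³/s.
After input A: C = (7.15·0.07 + 0.106·22) / 7.256 = 0.3904 mg/L.
630 L/s = 0.63 m³/s.
After input B: C = (7.256·0.3904 + 0.63·30) / 7.886 = 2.756 mg/L.
After input C: C = (7.886·2.756 + 0.76·17.6) / 8.646 = 4.061 mg/L.

4.06 mg/L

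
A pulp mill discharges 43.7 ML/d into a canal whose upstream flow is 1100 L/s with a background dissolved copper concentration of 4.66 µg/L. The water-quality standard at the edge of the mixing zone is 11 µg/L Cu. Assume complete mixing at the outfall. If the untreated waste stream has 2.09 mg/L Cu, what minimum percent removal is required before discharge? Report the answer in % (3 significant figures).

98.8 %

43.7 ML/d = 0.5058 m³/s.
1100 L/s = 1.1 m³/s.
4.66 µg/L = 0.00466 mg/L.
11 µg/L = 0.011 mg/L.
Mass balance: 0.011·1.606 = 0.5058·Cₑ + 1.1·0.00466.
Cₑ = (0.01766 − 0.005126) / 0.5058 = 0.02479 mg/L.
Required removal = 1 − 0.02479/2.09 = 98.81 %.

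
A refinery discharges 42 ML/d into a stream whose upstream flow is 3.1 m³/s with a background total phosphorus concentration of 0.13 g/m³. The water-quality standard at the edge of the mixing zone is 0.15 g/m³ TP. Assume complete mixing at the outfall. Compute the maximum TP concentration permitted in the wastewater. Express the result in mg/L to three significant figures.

0.278 mg/L

42 ML/d = 0.4861 m³/s.
Mass balance: 0.15·3.586 = 0.4861·Cₑ + 3.1·0.13.
Cₑ = (0.5379 − 0.403) / 0.4861 = 0.2775 mg/L.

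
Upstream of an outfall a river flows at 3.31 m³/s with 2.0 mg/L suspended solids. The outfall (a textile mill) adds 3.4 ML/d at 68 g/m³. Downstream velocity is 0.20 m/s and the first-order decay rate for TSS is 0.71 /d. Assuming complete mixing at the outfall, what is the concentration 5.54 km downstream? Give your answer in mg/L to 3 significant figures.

2.21 mg/L

3.4 ML/d = 0.03935 m³/s.
After complete mixing, C₀ = (0.03935·68 + 3.31·2) / 3.349 = 2.775 mg/L.
Travel time t = 5540 m / 0.20 m/s = 2.77e+04 s = 0.3206 d.
C = 2.775·exp(−0.71·0.3206) = 2.775·0.7964 = 2.21 mg/L.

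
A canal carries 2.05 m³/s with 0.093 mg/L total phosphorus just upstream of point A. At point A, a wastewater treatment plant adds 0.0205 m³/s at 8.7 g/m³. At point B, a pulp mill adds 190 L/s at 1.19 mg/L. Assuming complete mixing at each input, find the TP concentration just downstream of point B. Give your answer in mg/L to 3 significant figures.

After input A: C = (2.05·0.093 + 0.0205·8.7) / 2.071 = 0.1782 mg/L.
190 L/s = 0.19 m³/s.
After input B: C = (2.071·0.1782 + 0.19·1.19) / 2.26 = 0.2633 mg/L.

0.263 mg/L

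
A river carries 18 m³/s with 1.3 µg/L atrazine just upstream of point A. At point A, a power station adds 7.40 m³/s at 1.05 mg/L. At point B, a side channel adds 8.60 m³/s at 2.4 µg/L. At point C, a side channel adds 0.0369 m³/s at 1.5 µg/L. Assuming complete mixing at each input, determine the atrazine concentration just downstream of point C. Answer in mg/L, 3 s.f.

1.3 µg/L = 0.0013 mg/L.
After input A: C = (18·0.0013 + 7.4·1.05) / 25.4 = 0.3068 mg/L.
2.4 µg/L = 0.0024 mg/L.
After input B: C = (25.4·0.3068 + 8.6·0.0024) / 34 = 0.2298 mg/L.
1.5 µg/L = 0.0015 mg/L.
After input C: C = (34·0.2298 + 0.0369·0.0015) / 34.04 = 0.2296 mg/L.

0.230 mg/L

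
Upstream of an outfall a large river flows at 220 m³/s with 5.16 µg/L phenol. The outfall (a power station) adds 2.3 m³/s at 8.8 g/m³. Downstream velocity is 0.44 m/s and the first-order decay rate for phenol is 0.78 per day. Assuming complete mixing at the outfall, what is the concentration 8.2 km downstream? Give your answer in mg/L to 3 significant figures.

5.16 µg/L = 0.00516 mg/L.
After complete mixing, C₀ = (2.3·8.8 + 220·0.00516) / 222.3 = 0.09615 mg/L.
Travel time t = 8200 m / 0.44 m/s = 1.864e+04 s = 0.2157 d.
C = 0.09615·exp(−0.78·0.2157) = 0.09615·0.8451 = 0.08126 mg/L.

0.0813 mg/L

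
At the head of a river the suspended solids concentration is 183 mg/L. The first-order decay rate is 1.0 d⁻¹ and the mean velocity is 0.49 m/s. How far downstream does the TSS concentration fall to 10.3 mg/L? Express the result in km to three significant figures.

From C = C₀·e^(−kt), t = ln(C₀/C)/k = ln(183/10.3)/1.0 = 2.877/1.0 = 2.877 d.
Distance = v·t = 0.49 m/s × 2.486e+05 s = 1.218e+05 m = 121.8 km.

122 km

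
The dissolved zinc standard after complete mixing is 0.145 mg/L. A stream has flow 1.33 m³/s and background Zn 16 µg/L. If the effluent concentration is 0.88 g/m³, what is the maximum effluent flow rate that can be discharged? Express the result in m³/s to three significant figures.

0.233 m³/s

16 µg/L = 0.016 mg/L.
Mass balance at complete mixing: C_std·(Q_w + Q_r) = Q_w·C_e + Q_r·C_b.
Rearranging, Q_w = Q_r·(C_std − C_b)/(C_e − C_std) = 1.33·(0.145 − 0.016) / (0.88 − 0.145) = 0.2334 m³/s.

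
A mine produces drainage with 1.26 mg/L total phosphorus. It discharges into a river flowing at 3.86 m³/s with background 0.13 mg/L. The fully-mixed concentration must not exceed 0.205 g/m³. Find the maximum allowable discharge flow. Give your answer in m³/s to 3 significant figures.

Mass balance at complete mixing: C_std·(Q_w + Q_r) = Q_w·C_e + Q_r·C_b.
Rearranging, Q_w = Q_r·(C_std − C_b)/(C_e − C_std) = 3.86·(0.205 − 0.13) / (1.26 − 0.205) = 0.2744 m³/s.

0.274 m³/s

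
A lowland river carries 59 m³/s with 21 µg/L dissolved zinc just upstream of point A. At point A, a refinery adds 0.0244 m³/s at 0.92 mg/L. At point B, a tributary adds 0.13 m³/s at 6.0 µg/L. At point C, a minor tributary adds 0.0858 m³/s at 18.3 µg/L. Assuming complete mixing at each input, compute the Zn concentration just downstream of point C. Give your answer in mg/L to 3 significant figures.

21 µg/L = 0.021 mg/L.
After input A: C = (59·0.021 + 0.0244·0.92) / 59.02 = 0.02137 mg/L.
6.0 µg/L = 0.006 mg/L.
After input B: C = (59.02·0.02137 + 0.13·0.006) / 59.15 = 0.02134 mg/L.
18.3 µg/L = 0.0183 mg/L.
After input C: C = (59.15·0.02134 + 0.0858·0.0183) / 59.24 = 0.02133 mg/L.

0.0213 mg/L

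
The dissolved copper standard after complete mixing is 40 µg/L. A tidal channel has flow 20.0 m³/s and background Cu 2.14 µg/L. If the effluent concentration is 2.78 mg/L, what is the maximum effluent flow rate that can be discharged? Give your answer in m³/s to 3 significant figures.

0.276 m³/s

2.14 µg/L = 0.00214 mg/L.
40 µg/L = 0.04 mg/L.
Mass balance at complete mixing: C_std·(Q_w + Q_r) = Q_w·C_e + Q_r·C_b.
Rearranging, Q_w = Q_r·(C_std − C_b)/(C_e − C_std) = 20.0·(0.04 − 0.00214) / (2.78 − 0.04) = 0.2764 m³/s.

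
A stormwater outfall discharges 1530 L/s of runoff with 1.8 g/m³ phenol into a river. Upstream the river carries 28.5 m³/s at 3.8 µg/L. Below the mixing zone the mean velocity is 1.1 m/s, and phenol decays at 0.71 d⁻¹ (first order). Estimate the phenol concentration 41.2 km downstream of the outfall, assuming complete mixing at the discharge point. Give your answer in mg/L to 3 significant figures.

1530 L/s = 1.53 m³/s.
3.8 µg/L = 0.0038 mg/L.
After complete mixing, C₀ = (1.53·1.8 + 28.5·0.0038) / 30.03 = 0.09531 mg/L.
Travel time t = 4.12e+04 m / 1.1 m/s = 3.745e+04 s = 0.4335 d.
C = 0.09531·exp(−0.71·0.4335) = 0.09531·0.7351 = 0.07006 mg/L.

0.0701 mg/L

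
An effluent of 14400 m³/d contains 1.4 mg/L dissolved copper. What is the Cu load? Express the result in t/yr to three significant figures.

7.36 t/yr

14400 m³/d = 0.1667 m³/s.
Mass flux = Q·C = 0.1667 m³/s × 1.4 g/m³ = 0.2333 g/s.
= 0.2333 g/s × 31.56 = 7.363 t/yr.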